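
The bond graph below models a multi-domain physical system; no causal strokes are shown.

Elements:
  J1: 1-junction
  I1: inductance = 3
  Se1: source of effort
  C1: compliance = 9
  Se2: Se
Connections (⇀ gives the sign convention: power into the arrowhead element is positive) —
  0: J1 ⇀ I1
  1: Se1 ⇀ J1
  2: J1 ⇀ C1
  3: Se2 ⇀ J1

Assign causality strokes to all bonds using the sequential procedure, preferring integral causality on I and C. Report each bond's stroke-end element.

bond 1 →J1  (Se1 (Se) sets effort on bond)
bond 3 →J1  (source Se2 imposes e)
bond 0 →I1  (I1 outputs flow p/I1)
bond 2 →J1  (common-f at J1 fixed by 0)

b0 →I1
b1 →J1
b2 →J1
b3 →J1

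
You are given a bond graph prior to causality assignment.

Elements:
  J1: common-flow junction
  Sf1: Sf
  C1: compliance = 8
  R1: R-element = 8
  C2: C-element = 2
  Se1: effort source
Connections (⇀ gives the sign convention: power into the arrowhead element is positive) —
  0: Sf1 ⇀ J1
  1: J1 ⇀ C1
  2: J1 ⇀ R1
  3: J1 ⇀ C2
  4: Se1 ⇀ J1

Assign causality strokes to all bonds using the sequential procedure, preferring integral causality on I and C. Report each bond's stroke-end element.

bond 0 stroke→Sf1  (Sf1: flow source, stroke at near end)
bond 4 stroke→J1  (source Se1 imposes e)
bond 1 stroke→J1  (common-f at J1 fixed by 0)
bond 2 stroke→J1  (common-f at J1 fixed by 0)
bond 3 stroke→J1  (1-jn J1 has f-setter on 0)

#0 →Sf1
#1 →J1
#2 →J1
#3 →J1
#4 →J1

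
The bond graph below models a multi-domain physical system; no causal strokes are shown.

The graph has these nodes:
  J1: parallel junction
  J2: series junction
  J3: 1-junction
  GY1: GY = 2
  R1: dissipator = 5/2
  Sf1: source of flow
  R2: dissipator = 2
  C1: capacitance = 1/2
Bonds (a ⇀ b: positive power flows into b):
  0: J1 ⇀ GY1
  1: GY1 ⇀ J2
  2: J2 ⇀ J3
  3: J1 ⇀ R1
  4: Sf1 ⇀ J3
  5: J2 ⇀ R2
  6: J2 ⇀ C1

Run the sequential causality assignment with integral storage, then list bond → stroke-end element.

b0 stroke→J1
b1 stroke→J2
b2 stroke→J3
b3 stroke→R1
b4 stroke→Sf1
b5 stroke→J2
b6 stroke→J2

bond 4 stroke→Sf1  (Sf1: flow source, stroke at near end)
bond 2 stroke→J3  (common-f at J3 fixed by 4)
bond 1 stroke→J2  (J2: bond 2 brought flow, rest push out)
bond 5 stroke→J2  (1-jn J2 has f-setter on 2)
bond 6 stroke→J2  (common-f at J2 fixed by 2)
bond 0 stroke→J1  (through GY1, causality inverts; strokes same side of GY1)
bond 3 stroke→R1  (0-jn J1 has e-setter on 0)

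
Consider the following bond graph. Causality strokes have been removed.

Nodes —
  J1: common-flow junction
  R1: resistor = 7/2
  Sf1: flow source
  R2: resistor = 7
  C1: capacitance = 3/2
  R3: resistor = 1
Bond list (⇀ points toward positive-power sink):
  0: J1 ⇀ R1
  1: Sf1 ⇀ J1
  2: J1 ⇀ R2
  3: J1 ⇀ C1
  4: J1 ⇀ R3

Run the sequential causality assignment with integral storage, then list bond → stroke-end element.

#0 |J1
#1 |Sf1
#2 |J1
#3 |J1
#4 |J1

β1 stroke→Sf1  (Sf1 (Sf) sets flow on bond)
β0 stroke→J1  (1-jn J1 has f-setter on 1)
β2 stroke→J1  (J1 flow already set via bond 1)
β3 stroke→J1  (J1 flow already set via bond 1)
β4 stroke→J1  (J1 flow already set via bond 1)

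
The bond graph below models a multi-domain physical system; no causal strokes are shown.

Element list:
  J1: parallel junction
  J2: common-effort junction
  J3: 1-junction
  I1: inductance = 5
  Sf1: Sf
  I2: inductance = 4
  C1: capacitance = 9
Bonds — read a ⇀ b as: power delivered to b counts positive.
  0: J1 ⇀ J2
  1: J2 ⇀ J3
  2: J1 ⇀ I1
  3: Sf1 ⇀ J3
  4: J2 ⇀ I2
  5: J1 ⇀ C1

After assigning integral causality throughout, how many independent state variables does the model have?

#3 stroke→Sf1  (Sf1: flow source, stroke at near end)
#1 stroke→J3  (J3 flow already set via bond 3)
#2 stroke→I1  (I1 integral (f out))
#4 stroke→I2  (I2 integral (f out))
#0 stroke→J2  (closing 0-jn rule on J2)
#5 stroke→J1  (closing 0-jn rule on J1)

3  (C1, I1, I2 all integral)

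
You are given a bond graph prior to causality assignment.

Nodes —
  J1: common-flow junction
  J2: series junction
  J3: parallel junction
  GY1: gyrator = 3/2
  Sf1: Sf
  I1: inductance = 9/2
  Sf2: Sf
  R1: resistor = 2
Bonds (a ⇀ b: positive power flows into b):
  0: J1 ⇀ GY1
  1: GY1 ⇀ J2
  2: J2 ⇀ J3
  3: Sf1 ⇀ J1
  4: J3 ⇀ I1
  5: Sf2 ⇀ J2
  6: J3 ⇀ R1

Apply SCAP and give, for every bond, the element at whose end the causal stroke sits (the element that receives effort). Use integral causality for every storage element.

β0 stroke at J1
β1 stroke at J2
β2 stroke at J2
β3 stroke at Sf1
β4 stroke at I1
β5 stroke at Sf2
β6 stroke at J3

β3 stroke at Sf1  (Sf1 (Sf) sets flow on bond)
β5 stroke at Sf2  (source Sf2 imposes f)
β0 stroke at J1  (common-f at J1 fixed by 3)
β1 stroke at J2  (J2 flow already set via bond 5)
β2 stroke at J2  (1-jn J2 has f-setter on 5)
β4 stroke at I1  (I1 integral (f out))
β6 stroke at J3  (only one effort-in slot at J3)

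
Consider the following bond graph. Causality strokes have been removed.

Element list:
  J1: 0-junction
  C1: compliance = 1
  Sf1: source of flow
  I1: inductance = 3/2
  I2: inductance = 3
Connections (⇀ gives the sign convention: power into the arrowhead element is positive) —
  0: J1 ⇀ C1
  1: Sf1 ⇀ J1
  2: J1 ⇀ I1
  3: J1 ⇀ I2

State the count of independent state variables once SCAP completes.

3  (C1, I1, I2 all integral)

#1 |Sf1  (Sf1 (Sf) sets flow on bond)
#0 |J1  (C1 integral (e out))
#2 |I1  (common-e at J1 fixed by 0)
#3 |I2  (common-e at J1 fixed by 0)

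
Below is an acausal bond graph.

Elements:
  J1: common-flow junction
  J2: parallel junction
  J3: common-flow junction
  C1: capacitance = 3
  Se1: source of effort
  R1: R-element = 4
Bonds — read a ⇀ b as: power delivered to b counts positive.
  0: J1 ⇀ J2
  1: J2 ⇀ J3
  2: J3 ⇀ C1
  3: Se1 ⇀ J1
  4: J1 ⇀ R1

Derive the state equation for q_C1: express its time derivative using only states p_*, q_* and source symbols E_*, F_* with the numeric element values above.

dq_C1/dt = E_Se1/4 - q_C1/12

b3 stroke→J1  (Se1 fixes effort; stroke away)
b2 stroke→J3  (C1: C, integral causality)
b1 stroke→J2  (J3 needs exactly one f-in)
b0 stroke→J1  (common-e at J2 fixed by 1)
b4 stroke→R1  (only one flow-in slot at J1)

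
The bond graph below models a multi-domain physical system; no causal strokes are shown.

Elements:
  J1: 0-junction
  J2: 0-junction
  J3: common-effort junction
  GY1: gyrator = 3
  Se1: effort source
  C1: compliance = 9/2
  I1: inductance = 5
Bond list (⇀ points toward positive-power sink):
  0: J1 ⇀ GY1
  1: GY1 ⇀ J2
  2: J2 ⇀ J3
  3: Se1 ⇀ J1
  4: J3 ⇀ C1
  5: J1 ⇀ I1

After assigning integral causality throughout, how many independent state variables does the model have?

2  (C1, I1 all integral)

#3 stroke at J1  (Se1 fixes effort; stroke away)
#0 stroke at GY1  (0-jn J1 has e-setter on 3)
#5 stroke at I1  (common-e at J1 fixed by 3)
#1 stroke at GY1  (GY GY1: same side as bond 0)
#2 stroke at J2  (closing 0-jn rule on J2)
#4 stroke at J3  (J3: last free bond brings effort in)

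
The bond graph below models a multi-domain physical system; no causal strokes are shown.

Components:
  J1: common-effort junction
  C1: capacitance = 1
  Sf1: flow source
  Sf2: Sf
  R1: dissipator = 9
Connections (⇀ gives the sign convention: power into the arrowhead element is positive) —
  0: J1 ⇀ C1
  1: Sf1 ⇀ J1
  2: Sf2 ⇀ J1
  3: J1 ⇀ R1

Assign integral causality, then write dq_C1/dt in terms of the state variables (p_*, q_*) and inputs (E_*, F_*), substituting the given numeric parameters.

dq_C1/dt = F_Sf1 + F_Sf2 - q_C1/9

#1 |Sf1  (Sf1 fixes flow; stroke at Sf1)
#2 |Sf2  (Sf2 fixes flow; stroke at Sf2)
#0 |J1  (C1: C, integral causality)
#3 |R1  (J1 effort already set via bond 0)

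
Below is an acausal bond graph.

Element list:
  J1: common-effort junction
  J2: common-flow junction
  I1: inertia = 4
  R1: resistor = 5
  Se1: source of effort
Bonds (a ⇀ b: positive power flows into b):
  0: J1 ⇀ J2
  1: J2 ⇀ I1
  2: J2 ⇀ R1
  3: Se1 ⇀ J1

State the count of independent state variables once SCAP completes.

1  (I1 all integral)

b3 →J1  (Se1: effort source, stroke at far end)
b0 →J2  (common-e at J1 fixed by 3)
b1 →I1  (I1 outputs flow p/I1)
b2 →J2  (common-f at J2 fixed by 1)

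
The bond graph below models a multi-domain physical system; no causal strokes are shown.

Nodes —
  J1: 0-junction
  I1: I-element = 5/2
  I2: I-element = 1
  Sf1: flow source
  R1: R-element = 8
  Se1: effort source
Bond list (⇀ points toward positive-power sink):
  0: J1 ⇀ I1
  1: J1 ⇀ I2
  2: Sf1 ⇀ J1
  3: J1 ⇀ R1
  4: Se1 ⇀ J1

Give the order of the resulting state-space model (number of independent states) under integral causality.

2  (I1, I2 all integral)

b2 →Sf1  (Sf1: flow source, stroke at near end)
b4 →J1  (Se1: effort source, stroke at far end)
b0 →I1  (J1: bond 4 brought effort, rest push out)
b1 →I2  (J1 effort already set via bond 4)
b3 →R1  (common-e at J1 fixed by 4)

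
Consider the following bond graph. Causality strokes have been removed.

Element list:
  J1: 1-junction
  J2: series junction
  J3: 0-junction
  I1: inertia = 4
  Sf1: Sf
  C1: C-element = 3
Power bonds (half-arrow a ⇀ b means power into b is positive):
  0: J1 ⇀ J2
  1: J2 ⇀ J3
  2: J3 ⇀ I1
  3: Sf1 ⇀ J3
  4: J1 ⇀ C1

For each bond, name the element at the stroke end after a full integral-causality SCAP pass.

b3 →Sf1  (Sf1 fixes flow; stroke at Sf1)
b2 →I1  (prefer integral on I1)
b1 →J3  (J3 needs exactly one e-in)
b0 →J2  (J2 flow already set via bond 1)
b4 →J1  (J1: bond 0 brought flow, rest push out)

b0 →J2
b1 →J3
b2 →I1
b3 →Sf1
b4 →J1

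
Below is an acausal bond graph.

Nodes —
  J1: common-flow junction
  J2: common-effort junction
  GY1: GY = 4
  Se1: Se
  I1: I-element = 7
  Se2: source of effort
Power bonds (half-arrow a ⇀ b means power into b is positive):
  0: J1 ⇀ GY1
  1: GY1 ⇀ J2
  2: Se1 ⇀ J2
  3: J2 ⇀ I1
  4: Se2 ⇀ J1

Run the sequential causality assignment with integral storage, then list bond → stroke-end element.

bond 2 stroke at J2  (Se1 (Se) sets effort on bond)
bond 4 stroke at J1  (Se2 fixes effort; stroke away)
bond 0 stroke at GY1  (J1: last free bond brings flow in)
bond 1 stroke at GY1  (common-e at J2 fixed by 2)
bond 3 stroke at I1  (common-e at J2 fixed by 2)

bond 0 →GY1
bond 1 →GY1
bond 2 →J2
bond 3 →I1
bond 4 →J1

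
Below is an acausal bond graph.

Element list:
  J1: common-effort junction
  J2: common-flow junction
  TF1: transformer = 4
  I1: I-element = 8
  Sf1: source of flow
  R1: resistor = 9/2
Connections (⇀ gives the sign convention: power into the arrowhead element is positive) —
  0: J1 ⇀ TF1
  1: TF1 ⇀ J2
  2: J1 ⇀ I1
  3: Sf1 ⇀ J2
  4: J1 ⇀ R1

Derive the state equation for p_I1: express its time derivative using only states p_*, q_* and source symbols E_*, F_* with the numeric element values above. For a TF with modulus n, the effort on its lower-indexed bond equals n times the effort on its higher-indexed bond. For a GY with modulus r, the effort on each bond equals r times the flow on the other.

dp_I1/dt = -9*F_Sf1/8 - 9*p_I1/16

#3 |Sf1  (source Sf1 imposes f)
#1 |J2  (J2: bond 3 brought flow, rest push out)
#0 |TF1  (TF1: transformer flips bond 1)
#2 |I1  (I1: I, integral causality)
#4 |J1  (J1 needs exactly one e-in)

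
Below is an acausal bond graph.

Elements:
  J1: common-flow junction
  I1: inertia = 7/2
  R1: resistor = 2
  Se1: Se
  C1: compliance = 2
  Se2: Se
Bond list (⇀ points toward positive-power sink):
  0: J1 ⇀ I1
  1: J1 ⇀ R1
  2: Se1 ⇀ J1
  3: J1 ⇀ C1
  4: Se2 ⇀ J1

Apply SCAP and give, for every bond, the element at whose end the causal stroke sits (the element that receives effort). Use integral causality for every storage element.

bond 0 stroke→I1
bond 1 stroke→J1
bond 2 stroke→J1
bond 3 stroke→J1
bond 4 stroke→J1

#2 |J1  (source Se1 imposes e)
#4 |J1  (Se2 fixes effort; stroke away)
#0 |I1  (prefer integral on I1)
#1 |J1  (J1: bond 0 brought flow, rest push out)
#3 |J1  (J1 flow already set via bond 0)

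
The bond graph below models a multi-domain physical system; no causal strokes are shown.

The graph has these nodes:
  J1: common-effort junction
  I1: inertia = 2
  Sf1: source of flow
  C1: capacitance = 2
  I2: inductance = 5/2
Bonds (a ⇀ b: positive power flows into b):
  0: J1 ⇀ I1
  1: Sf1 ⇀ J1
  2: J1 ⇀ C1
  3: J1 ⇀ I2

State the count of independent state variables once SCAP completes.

b1 stroke→Sf1  (Sf1 (Sf) sets flow on bond)
b0 stroke→I1  (I1: I, integral causality)
b2 stroke→J1  (prefer integral on C1)
b3 stroke→I2  (common-e at J1 fixed by 2)

3  (C1, I1, I2 all integral)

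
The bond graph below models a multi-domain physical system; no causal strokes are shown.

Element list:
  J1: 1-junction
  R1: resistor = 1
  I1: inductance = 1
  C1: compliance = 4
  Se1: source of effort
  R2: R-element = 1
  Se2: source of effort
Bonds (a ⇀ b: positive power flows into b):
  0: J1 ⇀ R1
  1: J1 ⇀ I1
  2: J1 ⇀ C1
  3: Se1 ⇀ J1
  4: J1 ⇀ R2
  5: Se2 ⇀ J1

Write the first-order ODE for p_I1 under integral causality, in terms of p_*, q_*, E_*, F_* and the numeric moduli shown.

b3 stroke→J1  (source Se1 imposes e)
b5 stroke→J1  (Se2: effort source, stroke at far end)
b1 stroke→I1  (I1 integral (f out))
b0 stroke→J1  (J1 flow already set via bond 1)
b2 stroke→J1  (J1: bond 1 brought flow, rest push out)
b4 stroke→J1  (1-jn J1 has f-setter on 1)

dp_I1/dt = E_Se1 + E_Se2 - 2*p_I1 - q_C1/4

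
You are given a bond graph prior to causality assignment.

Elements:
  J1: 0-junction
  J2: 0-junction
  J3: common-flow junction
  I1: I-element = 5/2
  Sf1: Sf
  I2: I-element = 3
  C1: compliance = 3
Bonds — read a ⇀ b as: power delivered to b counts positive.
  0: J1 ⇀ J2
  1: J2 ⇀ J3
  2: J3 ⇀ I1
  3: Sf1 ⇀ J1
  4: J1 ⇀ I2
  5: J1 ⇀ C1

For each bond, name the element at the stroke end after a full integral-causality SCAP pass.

bond 0 stroke→J2
bond 1 stroke→J3
bond 2 stroke→I1
bond 3 stroke→Sf1
bond 4 stroke→I2
bond 5 stroke→J1

#3 →Sf1  (Sf1 fixes flow; stroke at Sf1)
#2 →I1  (prefer integral on I1)
#1 →J3  (common-f at J3 fixed by 2)
#0 →J2  (only one effort-in slot at J2)
#4 →I2  (I2 outputs flow p/I2)
#5 →J1  (J1 needs exactly one e-in)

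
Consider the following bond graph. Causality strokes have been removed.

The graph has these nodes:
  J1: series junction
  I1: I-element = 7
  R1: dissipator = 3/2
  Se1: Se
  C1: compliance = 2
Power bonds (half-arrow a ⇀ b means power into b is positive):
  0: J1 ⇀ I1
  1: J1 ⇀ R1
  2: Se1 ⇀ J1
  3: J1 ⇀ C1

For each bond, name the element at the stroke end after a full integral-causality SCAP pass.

#2 stroke at J1  (Se1 (Se) sets effort on bond)
#0 stroke at I1  (I1 outputs flow p/I1)
#1 stroke at J1  (common-f at J1 fixed by 0)
#3 stroke at J1  (J1: bond 0 brought flow, rest push out)

bond 0 |I1
bond 1 |J1
bond 2 |J1
bond 3 |J1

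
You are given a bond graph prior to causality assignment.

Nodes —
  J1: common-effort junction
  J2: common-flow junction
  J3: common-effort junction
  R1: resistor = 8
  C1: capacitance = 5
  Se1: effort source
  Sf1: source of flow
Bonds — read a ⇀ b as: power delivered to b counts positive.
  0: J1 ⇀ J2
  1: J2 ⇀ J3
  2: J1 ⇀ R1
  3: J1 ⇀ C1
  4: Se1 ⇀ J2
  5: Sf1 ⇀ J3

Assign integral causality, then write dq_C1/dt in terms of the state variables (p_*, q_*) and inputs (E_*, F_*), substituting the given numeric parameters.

β4 →J2  (Se1 fixes effort; stroke away)
β5 →Sf1  (source Sf1 imposes f)
β1 →J3  (only one effort-in slot at J3)
β0 →J2  (1-jn J2 has f-setter on 1)
β3 →J1  (C1 outputs effort q/C1)
β2 →R1  (common-e at J1 fixed by 3)

dq_C1/dt = F_Sf1 - q_C1/40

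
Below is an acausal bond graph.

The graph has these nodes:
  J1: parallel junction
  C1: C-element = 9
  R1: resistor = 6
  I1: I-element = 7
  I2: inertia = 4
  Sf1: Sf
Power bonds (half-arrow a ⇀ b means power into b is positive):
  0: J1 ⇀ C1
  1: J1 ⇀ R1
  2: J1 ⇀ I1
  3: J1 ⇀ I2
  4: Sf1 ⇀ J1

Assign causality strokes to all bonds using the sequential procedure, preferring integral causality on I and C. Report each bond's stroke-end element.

b4 stroke→Sf1  (Sf1: flow source, stroke at near end)
b0 stroke→J1  (C1 outputs effort q/C1)
b1 stroke→R1  (common-e at J1 fixed by 0)
b2 stroke→I1  (0-jn J1 has e-setter on 0)
b3 stroke→I2  (common-e at J1 fixed by 0)

bond 0 |J1
bond 1 |R1
bond 2 |I1
bond 3 |I2
bond 4 |Sf1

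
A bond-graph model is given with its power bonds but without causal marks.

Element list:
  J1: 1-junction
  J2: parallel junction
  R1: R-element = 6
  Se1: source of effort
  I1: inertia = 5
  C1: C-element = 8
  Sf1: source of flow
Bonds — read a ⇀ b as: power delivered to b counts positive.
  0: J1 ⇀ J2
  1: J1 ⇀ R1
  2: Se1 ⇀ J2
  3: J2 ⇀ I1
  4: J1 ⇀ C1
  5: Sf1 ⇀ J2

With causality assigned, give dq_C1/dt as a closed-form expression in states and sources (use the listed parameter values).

β2 stroke at J2  (Se1: effort source, stroke at far end)
β5 stroke at Sf1  (Sf1: flow source, stroke at near end)
β0 stroke at J1  (common-e at J2 fixed by 2)
β3 stroke at I1  (J2 effort already set via bond 2)
β4 stroke at J1  (prefer integral on C1)
β1 stroke at R1  (closing 1-jn rule on J1)

dq_C1/dt = -E_Se1/6 - q_C1/48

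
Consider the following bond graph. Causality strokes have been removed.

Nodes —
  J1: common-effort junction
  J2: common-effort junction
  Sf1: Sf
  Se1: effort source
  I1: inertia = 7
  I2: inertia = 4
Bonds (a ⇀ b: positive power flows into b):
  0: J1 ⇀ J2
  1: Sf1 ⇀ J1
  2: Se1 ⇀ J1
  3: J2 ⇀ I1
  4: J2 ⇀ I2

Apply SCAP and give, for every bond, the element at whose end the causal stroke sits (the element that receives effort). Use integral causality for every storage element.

b1 →Sf1  (Sf1: flow source, stroke at near end)
b2 →J1  (Se1 fixes effort; stroke away)
b0 →J2  (common-e at J1 fixed by 2)
b3 →I1  (common-e at J2 fixed by 0)
b4 →I2  (0-jn J2 has e-setter on 0)

β0 stroke→J2
β1 stroke→Sf1
β2 stroke→J1
β3 stroke→I1
β4 stroke→I2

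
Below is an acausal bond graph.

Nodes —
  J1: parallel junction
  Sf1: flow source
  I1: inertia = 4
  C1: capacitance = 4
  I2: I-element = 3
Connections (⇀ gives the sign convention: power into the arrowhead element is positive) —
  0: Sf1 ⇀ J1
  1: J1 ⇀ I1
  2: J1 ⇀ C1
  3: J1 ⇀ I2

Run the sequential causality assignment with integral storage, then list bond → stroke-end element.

β0 |Sf1  (Sf1 fixes flow; stroke at Sf1)
β1 |I1  (I1 integral (f out))
β2 |J1  (C1: C, integral causality)
β3 |I2  (J1: bond 2 brought effort, rest push out)

b0 stroke→Sf1
b1 stroke→I1
b2 stroke→J1
b3 stroke→I2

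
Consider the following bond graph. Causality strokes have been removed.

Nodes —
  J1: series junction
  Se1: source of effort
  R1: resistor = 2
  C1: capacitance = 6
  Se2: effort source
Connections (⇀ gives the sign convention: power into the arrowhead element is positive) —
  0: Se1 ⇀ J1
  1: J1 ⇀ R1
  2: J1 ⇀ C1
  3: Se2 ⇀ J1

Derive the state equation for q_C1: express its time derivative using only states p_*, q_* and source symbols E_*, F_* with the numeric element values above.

dq_C1/dt = E_Se1/2 + E_Se2/2 - q_C1/12

b0 stroke at J1  (Se1: effort source, stroke at far end)
b3 stroke at J1  (source Se2 imposes e)
b2 stroke at J1  (prefer integral on C1)
b1 stroke at R1  (closing 1-jn rule on J1)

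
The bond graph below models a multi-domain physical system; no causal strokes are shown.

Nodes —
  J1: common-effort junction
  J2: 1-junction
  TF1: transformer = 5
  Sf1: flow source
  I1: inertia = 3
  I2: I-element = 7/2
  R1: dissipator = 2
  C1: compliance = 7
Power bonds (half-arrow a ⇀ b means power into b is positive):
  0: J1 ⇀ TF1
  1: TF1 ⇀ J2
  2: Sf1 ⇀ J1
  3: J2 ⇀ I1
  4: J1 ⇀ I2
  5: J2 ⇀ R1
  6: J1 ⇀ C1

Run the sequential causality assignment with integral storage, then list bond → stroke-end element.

bond 0 |TF1
bond 1 |J2
bond 2 |Sf1
bond 3 |I1
bond 4 |I2
bond 5 |J2
bond 6 |J1

#2 stroke→Sf1  (Sf1 (Sf) sets flow on bond)
#3 stroke→I1  (I1 outputs flow p/I1)
#1 stroke→J2  (J2: bond 3 brought flow, rest push out)
#5 stroke→J2  (common-f at J2 fixed by 3)
#0 stroke→TF1  (through TF1, causality passes straight; one stroke at TF1)
#4 stroke→I2  (I2: I, integral causality)
#6 stroke→J1  (closing 0-jn rule on J1)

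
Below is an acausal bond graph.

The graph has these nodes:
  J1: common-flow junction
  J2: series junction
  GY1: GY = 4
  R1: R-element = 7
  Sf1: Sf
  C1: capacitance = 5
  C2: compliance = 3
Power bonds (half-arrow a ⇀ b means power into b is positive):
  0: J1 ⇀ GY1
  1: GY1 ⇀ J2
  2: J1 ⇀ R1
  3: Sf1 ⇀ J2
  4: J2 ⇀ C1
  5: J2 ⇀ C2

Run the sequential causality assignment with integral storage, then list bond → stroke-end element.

β3 |Sf1  (Sf1 (Sf) sets flow on bond)
β1 |J2  (1-jn J2 has f-setter on 3)
β4 |J2  (common-f at J2 fixed by 3)
β5 |J2  (J2: bond 3 brought flow, rest push out)
β0 |J1  (GY1 both-in/both-out from 1)
β2 |R1  (J1: last free bond brings flow in)

β0 stroke at J1
β1 stroke at J2
β2 stroke at R1
β3 stroke at Sf1
β4 stroke at J2
β5 stroke at J2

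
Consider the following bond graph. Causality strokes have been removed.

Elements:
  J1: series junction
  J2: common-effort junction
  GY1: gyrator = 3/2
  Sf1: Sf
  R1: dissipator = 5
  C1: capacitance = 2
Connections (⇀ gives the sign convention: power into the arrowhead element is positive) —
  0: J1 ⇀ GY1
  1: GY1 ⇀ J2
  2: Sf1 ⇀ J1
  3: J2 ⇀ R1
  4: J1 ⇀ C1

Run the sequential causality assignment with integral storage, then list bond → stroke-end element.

b0 |J1
b1 |J2
b2 |Sf1
b3 |R1
b4 |J1

β2 |Sf1  (source Sf1 imposes f)
β0 |J1  (J1: bond 2 brought flow, rest push out)
β4 |J1  (J1: bond 2 brought flow, rest push out)
β1 |J2  (GY1: gyrator matches bond 0)
β3 |R1  (common-e at J2 fixed by 1)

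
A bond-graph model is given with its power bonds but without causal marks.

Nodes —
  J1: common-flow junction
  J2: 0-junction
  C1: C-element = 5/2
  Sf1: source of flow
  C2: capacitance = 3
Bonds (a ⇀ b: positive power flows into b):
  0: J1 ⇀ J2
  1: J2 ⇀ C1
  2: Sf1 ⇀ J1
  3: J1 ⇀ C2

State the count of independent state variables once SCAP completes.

β2 |Sf1  (Sf1: flow source, stroke at near end)
β0 |J1  (J1: bond 2 brought flow, rest push out)
β3 |J1  (J1: bond 2 brought flow, rest push out)
β1 |J2  (J2 needs exactly one e-in)

2  (C1, C2 all integral)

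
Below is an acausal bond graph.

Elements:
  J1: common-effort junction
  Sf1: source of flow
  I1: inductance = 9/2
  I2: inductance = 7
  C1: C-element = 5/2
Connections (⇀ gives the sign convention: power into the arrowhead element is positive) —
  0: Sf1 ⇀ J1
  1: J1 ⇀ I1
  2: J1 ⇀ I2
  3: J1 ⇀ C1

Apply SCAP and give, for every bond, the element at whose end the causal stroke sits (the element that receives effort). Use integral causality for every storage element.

β0 stroke at Sf1
β1 stroke at I1
β2 stroke at I2
β3 stroke at J1

b0 →Sf1  (Sf1 fixes flow; stroke at Sf1)
b1 →I1  (I1: I, integral causality)
b2 →I2  (I2 outputs flow p/I2)
b3 →J1  (J1: last free bond brings effort in)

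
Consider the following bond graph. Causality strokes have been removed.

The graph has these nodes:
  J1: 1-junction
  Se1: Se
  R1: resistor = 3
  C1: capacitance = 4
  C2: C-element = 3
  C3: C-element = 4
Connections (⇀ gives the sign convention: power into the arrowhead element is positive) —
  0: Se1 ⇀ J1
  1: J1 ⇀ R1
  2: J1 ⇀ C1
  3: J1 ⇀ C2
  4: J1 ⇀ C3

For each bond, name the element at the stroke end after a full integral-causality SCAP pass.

bond 0 stroke at J1
bond 1 stroke at R1
bond 2 stroke at J1
bond 3 stroke at J1
bond 4 stroke at J1

β0 stroke→J1  (Se1 fixes effort; stroke away)
β2 stroke→J1  (C1: C, integral causality)
β3 stroke→J1  (C2: C, integral causality)
β4 stroke→J1  (C3 outputs effort q/C3)
β1 stroke→R1  (closing 1-jn rule on J1)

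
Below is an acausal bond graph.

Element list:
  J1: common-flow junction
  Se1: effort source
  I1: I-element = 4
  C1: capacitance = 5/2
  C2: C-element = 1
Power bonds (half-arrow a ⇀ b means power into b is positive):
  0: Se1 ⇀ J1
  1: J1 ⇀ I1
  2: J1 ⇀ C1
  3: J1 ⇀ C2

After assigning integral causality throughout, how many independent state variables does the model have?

β0 stroke at J1  (Se1 fixes effort; stroke away)
β1 stroke at I1  (I1 outputs flow p/I1)
β2 stroke at J1  (common-f at J1 fixed by 1)
β3 stroke at J1  (J1: bond 1 brought flow, rest push out)

3  (C1, C2, I1 all integral)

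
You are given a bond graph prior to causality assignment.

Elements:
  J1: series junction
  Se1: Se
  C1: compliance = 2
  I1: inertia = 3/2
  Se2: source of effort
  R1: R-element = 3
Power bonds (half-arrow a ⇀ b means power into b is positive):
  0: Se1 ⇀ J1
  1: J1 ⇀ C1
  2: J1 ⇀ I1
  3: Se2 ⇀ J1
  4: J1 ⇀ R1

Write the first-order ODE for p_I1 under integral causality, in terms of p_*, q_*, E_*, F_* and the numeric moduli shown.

dp_I1/dt = E_Se1 + E_Se2 - 2*p_I1 - q_C1/2

bond 0 stroke→J1  (source Se1 imposes e)
bond 3 stroke→J1  (Se2 (Se) sets effort on bond)
bond 1 stroke→J1  (C1 outputs effort q/C1)
bond 2 stroke→I1  (I1 integral (f out))
bond 4 stroke→J1  (1-jn J1 has f-setter on 2)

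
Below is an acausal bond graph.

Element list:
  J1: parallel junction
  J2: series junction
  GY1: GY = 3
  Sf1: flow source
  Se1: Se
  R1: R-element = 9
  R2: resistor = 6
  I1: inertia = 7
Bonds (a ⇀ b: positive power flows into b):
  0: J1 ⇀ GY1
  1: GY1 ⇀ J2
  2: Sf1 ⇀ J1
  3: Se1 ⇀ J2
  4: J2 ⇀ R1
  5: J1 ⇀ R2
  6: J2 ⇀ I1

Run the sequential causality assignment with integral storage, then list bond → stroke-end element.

β0 |J1
β1 |J2
β2 |Sf1
β3 |J2
β4 |J2
β5 |R2
β6 |I1

bond 2 |Sf1  (Sf1 fixes flow; stroke at Sf1)
bond 3 |J2  (Se1: effort source, stroke at far end)
bond 6 |I1  (I1 outputs flow p/I1)
bond 1 |J2  (common-f at J2 fixed by 6)
bond 4 |J2  (J2 flow already set via bond 6)
bond 0 |J1  (GY GY1: same side as bond 1)
bond 5 |R2  (J1 effort already set via bond 0)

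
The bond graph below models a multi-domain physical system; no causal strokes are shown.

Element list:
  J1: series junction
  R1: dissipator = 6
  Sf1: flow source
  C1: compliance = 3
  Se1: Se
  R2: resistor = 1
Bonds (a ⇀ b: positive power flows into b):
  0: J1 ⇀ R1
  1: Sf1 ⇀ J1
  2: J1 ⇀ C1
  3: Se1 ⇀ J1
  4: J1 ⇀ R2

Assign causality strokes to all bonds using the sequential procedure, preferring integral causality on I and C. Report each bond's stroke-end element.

b0 |J1
b1 |Sf1
b2 |J1
b3 |J1
b4 |J1

#1 →Sf1  (Sf1 (Sf) sets flow on bond)
#3 →J1  (source Se1 imposes e)
#0 →J1  (common-f at J1 fixed by 1)
#2 →J1  (J1: bond 1 brought flow, rest push out)
#4 →J1  (1-jn J1 has f-setter on 1)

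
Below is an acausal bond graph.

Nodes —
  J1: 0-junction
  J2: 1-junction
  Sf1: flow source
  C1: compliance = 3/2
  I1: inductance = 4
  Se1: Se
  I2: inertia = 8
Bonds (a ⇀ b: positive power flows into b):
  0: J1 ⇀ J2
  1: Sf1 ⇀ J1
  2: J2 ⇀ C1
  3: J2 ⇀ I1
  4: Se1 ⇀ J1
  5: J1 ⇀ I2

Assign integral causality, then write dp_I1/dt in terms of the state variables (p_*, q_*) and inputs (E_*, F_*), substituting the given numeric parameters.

dp_I1/dt = E_Se1 - 2*q_C1/3

bond 1 stroke→Sf1  (Sf1 fixes flow; stroke at Sf1)
bond 4 stroke→J1  (source Se1 imposes e)
bond 0 stroke→J2  (common-e at J1 fixed by 4)
bond 5 stroke→I2  (J1 effort already set via bond 4)
bond 2 stroke→J2  (prefer integral on C1)
bond 3 stroke→I1  (closing 1-jn rule on J2)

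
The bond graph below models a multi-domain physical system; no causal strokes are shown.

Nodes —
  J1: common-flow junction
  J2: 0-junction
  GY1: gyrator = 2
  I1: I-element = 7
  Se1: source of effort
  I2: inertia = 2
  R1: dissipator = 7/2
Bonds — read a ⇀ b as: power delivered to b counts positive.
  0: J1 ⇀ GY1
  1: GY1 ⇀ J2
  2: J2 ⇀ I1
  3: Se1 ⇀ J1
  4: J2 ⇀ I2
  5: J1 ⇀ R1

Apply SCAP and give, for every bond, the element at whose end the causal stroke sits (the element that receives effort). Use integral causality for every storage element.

bond 3 |J1  (Se1 fixes effort; stroke away)
bond 2 |I1  (I1 outputs flow p/I1)
bond 4 |I2  (prefer integral on I2)
bond 1 |J2  (J2 needs exactly one e-in)
bond 0 |J1  (GY GY1: same side as bond 1)
bond 5 |R1  (J1: last free bond brings flow in)

bond 0 stroke→J1
bond 1 stroke→J2
bond 2 stroke→I1
bond 3 stroke→J1
bond 4 stroke→I2
bond 5 stroke→R1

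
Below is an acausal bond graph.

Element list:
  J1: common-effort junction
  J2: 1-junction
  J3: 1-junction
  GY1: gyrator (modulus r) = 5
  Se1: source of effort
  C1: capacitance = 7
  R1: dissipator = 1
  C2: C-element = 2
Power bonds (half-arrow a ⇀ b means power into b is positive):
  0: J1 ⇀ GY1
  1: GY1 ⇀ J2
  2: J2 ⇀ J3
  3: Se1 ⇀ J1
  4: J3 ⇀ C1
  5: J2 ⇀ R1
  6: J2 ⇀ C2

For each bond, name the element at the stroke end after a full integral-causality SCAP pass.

β3 stroke→J1  (Se1 fixes effort; stroke away)
β0 stroke→GY1  (0-jn J1 has e-setter on 3)
β1 stroke→GY1  (through GY1, causality inverts; strokes same side of GY1)
β2 stroke→J2  (J2 flow already set via bond 1)
β5 stroke→J2  (J2: bond 1 brought flow, rest push out)
β6 stroke→J2  (J2: bond 1 brought flow, rest push out)
β4 stroke→J3  (J3 flow already set via bond 2)

bond 0 stroke at GY1
bond 1 stroke at GY1
bond 2 stroke at J2
bond 3 stroke at J1
bond 4 stroke at J3
bond 5 stroke at J2
bond 6 stroke at J2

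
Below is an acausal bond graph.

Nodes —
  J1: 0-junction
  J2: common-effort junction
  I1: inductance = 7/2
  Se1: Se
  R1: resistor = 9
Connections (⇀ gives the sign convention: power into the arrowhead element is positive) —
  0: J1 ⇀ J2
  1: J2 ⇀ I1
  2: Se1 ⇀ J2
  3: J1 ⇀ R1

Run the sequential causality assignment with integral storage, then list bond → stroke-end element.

β0 |J1
β1 |I1
β2 |J2
β3 |R1

bond 2 stroke→J2  (source Se1 imposes e)
bond 0 stroke→J1  (0-jn J2 has e-setter on 2)
bond 1 stroke→I1  (0-jn J2 has e-setter on 2)
bond 3 stroke→R1  (J1: bond 0 brought effort, rest push out)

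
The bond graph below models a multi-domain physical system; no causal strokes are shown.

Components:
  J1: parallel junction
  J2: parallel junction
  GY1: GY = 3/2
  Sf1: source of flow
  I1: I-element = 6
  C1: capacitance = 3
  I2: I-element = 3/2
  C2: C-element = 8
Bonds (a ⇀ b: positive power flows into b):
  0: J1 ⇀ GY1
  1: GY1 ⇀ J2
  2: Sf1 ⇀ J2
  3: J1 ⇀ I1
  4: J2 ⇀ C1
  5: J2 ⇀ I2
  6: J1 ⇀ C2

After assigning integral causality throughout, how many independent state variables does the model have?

4  (C1, C2, I1, I2 all integral)

b2 stroke at Sf1  (Sf1 fixes flow; stroke at Sf1)
b3 stroke at I1  (I1 integral (f out))
b4 stroke at J2  (C1 integral (e out))
b1 stroke at GY1  (common-e at J2 fixed by 4)
b5 stroke at I2  (J2 effort already set via bond 4)
b0 stroke at GY1  (GY1 both-in/both-out from 1)
b6 stroke at J1  (only one effort-in slot at J1)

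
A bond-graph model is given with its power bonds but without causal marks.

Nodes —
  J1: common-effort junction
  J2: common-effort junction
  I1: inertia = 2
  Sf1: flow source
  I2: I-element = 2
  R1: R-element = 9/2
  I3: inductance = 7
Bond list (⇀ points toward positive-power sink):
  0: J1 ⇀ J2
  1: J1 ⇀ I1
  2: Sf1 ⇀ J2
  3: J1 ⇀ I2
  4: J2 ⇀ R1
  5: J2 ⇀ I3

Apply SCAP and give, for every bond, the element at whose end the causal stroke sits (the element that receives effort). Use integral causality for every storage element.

bond 0 |J1
bond 1 |I1
bond 2 |Sf1
bond 3 |I2
bond 4 |J2
bond 5 |I3

bond 2 →Sf1  (source Sf1 imposes f)
bond 1 →I1  (I1 outputs flow p/I1)
bond 3 →I2  (prefer integral on I2)
bond 0 →J1  (J1: last free bond brings effort in)
bond 5 →I3  (I3 integral (f out))
bond 4 →J2  (only one effort-in slot at J2)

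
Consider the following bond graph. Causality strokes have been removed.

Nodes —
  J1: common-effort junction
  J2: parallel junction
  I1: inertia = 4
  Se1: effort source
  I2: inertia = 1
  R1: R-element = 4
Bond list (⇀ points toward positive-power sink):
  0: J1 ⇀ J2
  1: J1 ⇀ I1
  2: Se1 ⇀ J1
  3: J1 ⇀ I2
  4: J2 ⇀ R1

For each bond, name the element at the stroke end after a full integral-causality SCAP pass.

#0 stroke→J2
#1 stroke→I1
#2 stroke→J1
#3 stroke→I2
#4 stroke→R1

b2 |J1  (source Se1 imposes e)
b0 |J2  (J1: bond 2 brought effort, rest push out)
b1 |I1  (common-e at J1 fixed by 2)
b3 |I2  (J1 effort already set via bond 2)
b4 |R1  (J2 effort already set via bond 0)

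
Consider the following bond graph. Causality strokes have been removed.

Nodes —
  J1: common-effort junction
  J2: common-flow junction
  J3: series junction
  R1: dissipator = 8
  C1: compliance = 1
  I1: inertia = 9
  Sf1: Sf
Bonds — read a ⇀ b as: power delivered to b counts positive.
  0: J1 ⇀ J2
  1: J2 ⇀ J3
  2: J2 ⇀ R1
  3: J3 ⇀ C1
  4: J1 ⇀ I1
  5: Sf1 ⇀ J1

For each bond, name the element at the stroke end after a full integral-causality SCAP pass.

β5 →Sf1  (Sf1: flow source, stroke at near end)
β3 →J3  (C1: C, integral causality)
β1 →J2  (only one flow-in slot at J3)
β4 →I1  (I1 integral (f out))
β0 →J1  (J1: last free bond brings effort in)
β2 →J2  (J2 flow already set via bond 0)

bond 0 →J1
bond 1 →J2
bond 2 →J2
bond 3 →J3
bond 4 →I1
bond 5 →Sf1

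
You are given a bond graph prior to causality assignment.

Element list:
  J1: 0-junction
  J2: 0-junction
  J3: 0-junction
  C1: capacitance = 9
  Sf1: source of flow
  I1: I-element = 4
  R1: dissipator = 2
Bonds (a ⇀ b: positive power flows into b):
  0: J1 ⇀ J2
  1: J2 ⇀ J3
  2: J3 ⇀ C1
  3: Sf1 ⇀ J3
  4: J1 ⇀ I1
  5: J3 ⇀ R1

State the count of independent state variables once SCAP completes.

2  (C1, I1 all integral)

β3 →Sf1  (Sf1 (Sf) sets flow on bond)
β2 →J3  (prefer integral on C1)
β1 →J2  (0-jn J3 has e-setter on 2)
β5 →R1  (0-jn J3 has e-setter on 2)
β0 →J1  (J2: bond 1 brought effort, rest push out)
β4 →I1  (0-jn J1 has e-setter on 0)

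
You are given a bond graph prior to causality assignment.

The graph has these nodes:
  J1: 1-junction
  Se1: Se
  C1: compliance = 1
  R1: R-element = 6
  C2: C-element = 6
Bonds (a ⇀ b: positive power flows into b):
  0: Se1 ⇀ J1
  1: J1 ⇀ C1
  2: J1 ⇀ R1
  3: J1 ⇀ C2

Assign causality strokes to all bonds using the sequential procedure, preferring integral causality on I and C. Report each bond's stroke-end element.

bond 0 |J1  (Se1 (Se) sets effort on bond)
bond 1 |J1  (C1: C, integral causality)
bond 3 |J1  (C2 integral (e out))
bond 2 |R1  (J1: last free bond brings flow in)

#0 stroke→J1
#1 stroke→J1
#2 stroke→R1
#3 stroke→J1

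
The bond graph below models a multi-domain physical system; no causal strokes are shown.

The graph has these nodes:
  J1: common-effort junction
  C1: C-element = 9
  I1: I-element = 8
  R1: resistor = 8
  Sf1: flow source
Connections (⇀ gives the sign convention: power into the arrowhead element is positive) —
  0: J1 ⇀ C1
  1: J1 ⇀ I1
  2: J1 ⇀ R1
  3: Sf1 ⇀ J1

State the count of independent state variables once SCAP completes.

bond 3 →Sf1  (source Sf1 imposes f)
bond 0 →J1  (C1 outputs effort q/C1)
bond 1 →I1  (J1: bond 0 brought effort, rest push out)
bond 2 →R1  (common-e at J1 fixed by 0)

2  (C1, I1 all integral)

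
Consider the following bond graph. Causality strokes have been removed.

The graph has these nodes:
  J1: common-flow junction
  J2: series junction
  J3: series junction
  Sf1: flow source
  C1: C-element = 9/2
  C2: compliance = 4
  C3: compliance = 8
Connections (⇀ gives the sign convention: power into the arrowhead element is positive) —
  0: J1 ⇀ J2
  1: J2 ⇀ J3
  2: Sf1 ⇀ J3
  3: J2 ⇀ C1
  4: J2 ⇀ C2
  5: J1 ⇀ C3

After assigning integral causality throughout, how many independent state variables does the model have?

#2 |Sf1  (source Sf1 imposes f)
#1 |J3  (J3: bond 2 brought flow, rest push out)
#0 |J2  (common-f at J2 fixed by 1)
#3 |J2  (J2 flow already set via bond 1)
#4 |J2  (J2 flow already set via bond 1)
#5 |J1  (1-jn J1 has f-setter on 0)

3  (C1, C2, C3 all integral)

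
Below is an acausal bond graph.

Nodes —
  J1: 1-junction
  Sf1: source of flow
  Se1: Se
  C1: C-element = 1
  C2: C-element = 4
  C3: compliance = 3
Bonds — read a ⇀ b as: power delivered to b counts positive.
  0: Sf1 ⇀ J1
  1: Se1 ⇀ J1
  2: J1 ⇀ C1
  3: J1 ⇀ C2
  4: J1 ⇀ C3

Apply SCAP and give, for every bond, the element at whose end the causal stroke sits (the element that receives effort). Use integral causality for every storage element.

#0 stroke→Sf1
#1 stroke→J1
#2 stroke→J1
#3 stroke→J1
#4 stroke→J1

#0 stroke→Sf1  (Sf1: flow source, stroke at near end)
#1 stroke→J1  (Se1 fixes effort; stroke away)
#2 stroke→J1  (J1 flow already set via bond 0)
#3 stroke→J1  (common-f at J1 fixed by 0)
#4 stroke→J1  (J1 flow already set via bond 0)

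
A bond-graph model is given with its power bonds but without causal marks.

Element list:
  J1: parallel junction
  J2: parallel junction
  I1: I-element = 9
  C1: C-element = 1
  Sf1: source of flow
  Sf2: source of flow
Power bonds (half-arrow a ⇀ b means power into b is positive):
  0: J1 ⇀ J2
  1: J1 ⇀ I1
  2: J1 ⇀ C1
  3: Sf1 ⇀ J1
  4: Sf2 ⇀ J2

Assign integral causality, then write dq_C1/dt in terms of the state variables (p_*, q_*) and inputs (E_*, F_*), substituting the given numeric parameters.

#3 |Sf1  (source Sf1 imposes f)
#4 |Sf2  (Sf2 (Sf) sets flow on bond)
#0 |J2  (J2: last free bond brings effort in)
#1 |I1  (prefer integral on I1)
#2 |J1  (J1 needs exactly one e-in)

dq_C1/dt = F_Sf1 + F_Sf2 - p_I1/9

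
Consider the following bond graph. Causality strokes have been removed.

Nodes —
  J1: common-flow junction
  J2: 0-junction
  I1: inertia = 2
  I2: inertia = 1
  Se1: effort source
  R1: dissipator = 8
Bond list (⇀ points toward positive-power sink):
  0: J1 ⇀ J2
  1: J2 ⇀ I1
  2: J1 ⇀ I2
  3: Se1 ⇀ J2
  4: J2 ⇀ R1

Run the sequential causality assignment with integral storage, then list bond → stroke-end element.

#3 |J2  (Se1 (Se) sets effort on bond)
#0 |J1  (0-jn J2 has e-setter on 3)
#1 |I1  (J2: bond 3 brought effort, rest push out)
#4 |R1  (0-jn J2 has e-setter on 3)
#2 |I2  (closing 1-jn rule on J1)

#0 →J1
#1 →I1
#2 →I2
#3 →J2
#4 →R1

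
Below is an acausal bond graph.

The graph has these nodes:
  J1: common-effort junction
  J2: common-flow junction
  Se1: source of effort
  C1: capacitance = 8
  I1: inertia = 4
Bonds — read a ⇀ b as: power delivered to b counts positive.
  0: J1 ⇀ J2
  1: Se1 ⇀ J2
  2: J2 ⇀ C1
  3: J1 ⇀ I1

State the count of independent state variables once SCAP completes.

#1 →J2  (Se1: effort source, stroke at far end)
#2 →J2  (C1: C, integral causality)
#0 →J1  (J2: last free bond brings flow in)
#3 →I1  (0-jn J1 has e-setter on 0)

2  (C1, I1 all integral)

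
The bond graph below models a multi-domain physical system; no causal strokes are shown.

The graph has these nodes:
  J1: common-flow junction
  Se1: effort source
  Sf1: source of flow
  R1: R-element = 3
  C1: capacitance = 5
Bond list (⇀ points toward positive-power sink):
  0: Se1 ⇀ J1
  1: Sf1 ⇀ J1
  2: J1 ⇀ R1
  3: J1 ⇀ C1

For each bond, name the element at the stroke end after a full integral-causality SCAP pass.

b0 |J1  (Se1: effort source, stroke at far end)
b1 |Sf1  (Sf1 fixes flow; stroke at Sf1)
b2 |J1  (J1: bond 1 brought flow, rest push out)
b3 |J1  (1-jn J1 has f-setter on 1)

b0 stroke→J1
b1 stroke→Sf1
b2 stroke→J1
b3 stroke→J1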